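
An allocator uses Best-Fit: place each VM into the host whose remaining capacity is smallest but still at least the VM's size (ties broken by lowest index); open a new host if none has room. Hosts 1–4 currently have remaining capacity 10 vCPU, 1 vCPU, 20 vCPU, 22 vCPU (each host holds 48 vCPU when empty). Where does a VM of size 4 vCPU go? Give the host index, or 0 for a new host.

1

Hosts with room: host 1 (10 vCPU), host 3 (20 vCPU), host 4 (22 vCPU).
Tightest fit is host 1 with 10 vCPU free.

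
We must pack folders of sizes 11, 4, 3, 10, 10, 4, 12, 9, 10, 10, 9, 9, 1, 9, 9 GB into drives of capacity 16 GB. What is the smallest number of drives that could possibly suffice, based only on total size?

Total size = 11 + 4 + 3 + 10 + 10 + 4 + 12 + 9 + 10 + 10 + 9 + 9 + 1 + 9 + 9 = 120 GB.
⌈120 / 16⌉ = 8.

8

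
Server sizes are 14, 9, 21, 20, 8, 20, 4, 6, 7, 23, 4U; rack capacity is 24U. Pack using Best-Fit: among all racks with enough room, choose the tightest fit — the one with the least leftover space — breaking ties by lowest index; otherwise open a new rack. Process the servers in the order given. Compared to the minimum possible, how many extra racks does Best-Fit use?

0

Best-Fit: [14,9] [21] [20,4] [8,6,7] [20,4] [23] → 6 racks.
Total size 136U; any packing needs at least ⌈136/24⌉ = 6 racks.
So 6 is already optimal.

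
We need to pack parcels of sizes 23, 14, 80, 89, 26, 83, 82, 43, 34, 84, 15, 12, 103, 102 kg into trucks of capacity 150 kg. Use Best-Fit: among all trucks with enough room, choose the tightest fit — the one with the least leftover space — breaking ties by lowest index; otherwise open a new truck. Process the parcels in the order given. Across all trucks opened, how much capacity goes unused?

Put 23 kg in truck 1; 127 kg remain.
Put 14 kg in truck 1; 113 kg remain.
Put 80 kg in truck 1; 33 kg remain.
Put 89 kg in truck 2; 61 kg remain.
Put 26 kg in truck 1; 7 kg remain.
Put 83 kg in truck 3; 67 kg remain.
Put 82 kg in truck 4; 68 kg remain.
Put 43 kg in truck 2; 18 kg remain.
Put 34 kg in truck 3; 33 kg remain.
Put 84 kg in truck 5; 66 kg remain.
Put 15 kg in truck 2; 3 kg remain.
Put 12 kg in truck 3; 21 kg remain.
Put 103 kg in truck 6; 47 kg remain.
Put 102 kg in truck 7; 48 kg remain.
7 trucks × 150 kg = 1050 kg; used 790 kg; unused 260 kg.

260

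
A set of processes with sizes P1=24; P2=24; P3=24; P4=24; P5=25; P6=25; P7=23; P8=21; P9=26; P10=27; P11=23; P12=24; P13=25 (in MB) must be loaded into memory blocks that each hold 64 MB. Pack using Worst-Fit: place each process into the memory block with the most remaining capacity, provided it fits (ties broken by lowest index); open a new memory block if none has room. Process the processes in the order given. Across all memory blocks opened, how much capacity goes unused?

Put P1 (24 MB) in memory block 1; 40 MB remain.
Put P2 (24 MB) in memory block 1; 16 MB remain.
Put P3 (24 MB) in memory block 2; 40 MB remain.
Put P4 (24 MB) in memory block 2; 16 MB remain.
Put P5 (25 MB) in memory block 3; 39 MB remain.
Put P6 (25 MB) in memory block 3; 14 MB remain.
Put P7 (23 MB) in memory block 4; 41 MB remain.
Put P8 (21 MB) in memory block 4; 20 MB remain.
Put P9 (26 MB) in memory block 5; 38 MB remain.
Put P10 (27 MB) in memory block 5; 11 MB remain.
Put P11 (23 MB) in memory block 6; 41 MB remain.
Put P12 (24 MB) in memory block 6; 17 MB remain.
Put P13 (25 MB) in memory block 7; 39 MB remain.
7 memory blocks × 64 MB = 448 MB; used 315 MB; unused 133 MB.

133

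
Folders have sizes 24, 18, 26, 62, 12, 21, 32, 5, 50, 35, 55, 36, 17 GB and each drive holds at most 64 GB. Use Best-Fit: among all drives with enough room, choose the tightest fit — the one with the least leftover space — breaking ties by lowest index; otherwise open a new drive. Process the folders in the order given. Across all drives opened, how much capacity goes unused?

119

Put 24 GB in drive 1; 40 GB remain.
Put 18 GB in drive 1; 22 GB remain.
Put 26 GB in drive 2; 38 GB remain.
Put 62 GB in drive 3; 2 GB remain.
Put 12 GB in drive 1; 10 GB remain.
Put 21 GB in drive 2; 17 GB remain.
Put 32 GB in drive 4; 32 GB remain.
Put 5 GB in drive 1; 5 GB remain.
Put 50 GB in drive 5; 14 GB remain.
Put 35 GB in drive 6; 29 GB remain.
Put 55 GB in drive 7; 9 GB remain.
Put 36 GB in drive 8; 28 GB remain.
Put 17 GB in drive 2; 0 GB remain.
8 drives × 64 GB = 512 GB; used 393 GB; unused 119 GB.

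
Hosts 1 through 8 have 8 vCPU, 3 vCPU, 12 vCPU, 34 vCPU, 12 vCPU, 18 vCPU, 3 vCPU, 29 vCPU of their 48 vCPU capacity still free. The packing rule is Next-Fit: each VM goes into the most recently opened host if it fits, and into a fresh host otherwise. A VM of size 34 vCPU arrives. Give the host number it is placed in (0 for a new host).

0

Next-Fit only looks at host 8, which has 29 vCPU free.
34 vCPU does not fit, so a new host is opened.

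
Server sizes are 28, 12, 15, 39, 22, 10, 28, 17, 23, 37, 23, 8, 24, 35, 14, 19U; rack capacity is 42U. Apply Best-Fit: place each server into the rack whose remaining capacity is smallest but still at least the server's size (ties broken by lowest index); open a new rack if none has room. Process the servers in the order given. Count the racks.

10

28U → rack 1 (remaining 14U)
12U → rack 1 (remaining 2U)
15U → rack 2 (remaining 27U)
39U → rack 3 (remaining 3U)
22U → rack 2 (remaining 5U)
10U → rack 4 (remaining 32U)
28U → rack 4 (remaining 4U)
17U → rack 5 (remaining 25U)
23U → rack 5 (remaining 2U)
37U → rack 6 (remaining 5U)
23U → rack 7 (remaining 19U)
8U → rack 7 (remaining 11U)
24U → rack 8 (remaining 18U)
35U → rack 9 (remaining 7U)
14U → rack 8 (remaining 4U)
19U → rack 10 (remaining 23U)
Final racks: [28,12] [15,22] [39] [10,28] [17,23] [37] [23,8] [24,14] [35] [19].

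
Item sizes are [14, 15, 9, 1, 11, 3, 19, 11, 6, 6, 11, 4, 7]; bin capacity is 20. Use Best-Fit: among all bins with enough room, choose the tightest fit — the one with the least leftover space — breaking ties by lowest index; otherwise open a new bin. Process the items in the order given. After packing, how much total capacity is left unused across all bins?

23

14 → bin 1 (remaining 6)
15 → bin 2 (remaining 5)
9 → bin 3 (remaining 11)
1 → bin 2 (remaining 4)
11 → bin 3 (remaining 0)
3 → bin 2 (remaining 1)
19 → bin 4 (remaining 1)
11 → bin 5 (remaining 9)
6 → bin 1 (remaining 0)
6 → bin 5 (remaining 3)
11 → bin 6 (remaining 9)
4 → bin 6 (remaining 5)
7 → bin 7 (remaining 13)
7 bins × 20 = 140; used 117; unused 23.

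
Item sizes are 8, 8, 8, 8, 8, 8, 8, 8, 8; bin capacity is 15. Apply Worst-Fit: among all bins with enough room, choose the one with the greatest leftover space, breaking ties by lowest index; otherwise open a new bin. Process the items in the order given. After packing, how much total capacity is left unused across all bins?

Put 8 in bin 1; 7 remain.
Put 8 in bin 2; 7 remain.
Put 8 in bin 3; 7 remain.
Put 8 in bin 4; 7 remain.
Put 8 in bin 5; 7 remain.
Put 8 in bin 6; 7 remain.
Put 8 in bin 7; 7 remain.
Put 8 in bin 8; 7 remain.
Put 8 in bin 9; 7 remain.
9 bins × 15 = 135; used 72; unused 63.

63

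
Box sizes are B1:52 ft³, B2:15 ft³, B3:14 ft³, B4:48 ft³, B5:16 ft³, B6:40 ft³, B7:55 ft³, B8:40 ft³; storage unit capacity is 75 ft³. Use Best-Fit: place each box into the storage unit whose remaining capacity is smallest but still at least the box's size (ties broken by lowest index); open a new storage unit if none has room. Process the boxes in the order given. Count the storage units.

5

storage unit 1: place B1 (52 ft³), 23 ft³ left
storage unit 1: place B2 (15 ft³), 8 ft³ left
storage unit 2: place B3 (14 ft³), 61 ft³ left
storage unit 2: place B4 (48 ft³), 13 ft³ left
storage unit 3: place B5 (16 ft³), 59 ft³ left
storage unit 3: place B6 (40 ft³), 19 ft³ left
storage unit 4: place B7 (55 ft³), 20 ft³ left
storage unit 5: place B8 (40 ft³), 35 ft³ left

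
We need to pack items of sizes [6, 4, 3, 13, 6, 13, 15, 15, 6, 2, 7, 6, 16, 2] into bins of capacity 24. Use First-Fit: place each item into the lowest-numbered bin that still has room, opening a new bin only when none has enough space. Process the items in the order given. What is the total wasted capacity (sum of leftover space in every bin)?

bin 1: place 6, 18 left
bin 1: place 4, 14 left
bin 1: place 3, 11 left
bin 2: place 13, 11 left
bin 1: place 6, 5 left
bin 3: place 13, 11 left
bin 4: place 15, 9 left
bin 5: place 15, 9 left
bin 2: place 6, 5 left
bin 1: place 2, 3 left
bin 3: place 7, 4 left
bin 4: place 6, 3 left
bin 6: place 16, 8 left
bin 1: place 2, 1 left
6 bins × 24 = 144; used 114; unused 30.

30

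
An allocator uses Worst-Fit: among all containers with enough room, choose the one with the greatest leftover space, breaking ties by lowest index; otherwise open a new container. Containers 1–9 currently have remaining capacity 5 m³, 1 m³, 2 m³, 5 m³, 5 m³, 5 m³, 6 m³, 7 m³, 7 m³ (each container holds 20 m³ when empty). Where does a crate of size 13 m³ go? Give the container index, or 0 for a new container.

0

No container has ≥ 13 m³ free, so a new container is opened.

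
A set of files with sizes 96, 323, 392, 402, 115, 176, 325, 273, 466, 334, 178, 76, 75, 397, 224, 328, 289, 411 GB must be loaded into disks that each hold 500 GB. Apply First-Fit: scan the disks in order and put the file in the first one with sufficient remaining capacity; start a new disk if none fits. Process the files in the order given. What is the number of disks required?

12

Put 96 GB in disk 1; 404 GB remain.
Put 323 GB in disk 1; 81 GB remain.
Put 392 GB in disk 2; 108 GB remain.
Put 402 GB in disk 3; 98 GB remain.
Put 115 GB in disk 4; 385 GB remain.
Put 176 GB in disk 4; 209 GB remain.
Put 325 GB in disk 5; 175 GB remain.
Put 273 GB in disk 6; 227 GB remain.
Put 466 GB in disk 7; 34 GB remain.
Put 334 GB in disk 8; 166 GB remain.
Put 178 GB in disk 4; 31 GB remain.
Put 76 GB in disk 1; 5 GB remain.
Put 75 GB in disk 2; 33 GB remain.
Put 397 GB in disk 9; 103 GB remain.
Put 224 GB in disk 6; 3 GB remain.
Put 328 GB in disk 10; 172 GB remain.
Put 289 GB in disk 11; 211 GB remain.
Put 411 GB in disk 12; 89 GB remain.
Final disks: [96,323,76] [392,75] [402] [115,176,178] [325] [273,224] [466] [334] [397] [328] [289] [411].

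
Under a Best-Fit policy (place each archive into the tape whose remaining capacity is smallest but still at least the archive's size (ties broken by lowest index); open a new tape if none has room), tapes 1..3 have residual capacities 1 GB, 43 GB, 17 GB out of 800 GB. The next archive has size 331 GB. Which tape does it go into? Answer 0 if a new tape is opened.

No tape has ≥ 331 GB free, so a new tape is opened.

0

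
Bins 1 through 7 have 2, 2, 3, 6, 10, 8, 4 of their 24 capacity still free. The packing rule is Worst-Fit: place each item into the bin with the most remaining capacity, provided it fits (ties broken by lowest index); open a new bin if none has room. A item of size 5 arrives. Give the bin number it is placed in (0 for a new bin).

5

Bins with room: bin 4 (6), bin 5 (10), bin 6 (8).
Most room is bin 5 with 10 free.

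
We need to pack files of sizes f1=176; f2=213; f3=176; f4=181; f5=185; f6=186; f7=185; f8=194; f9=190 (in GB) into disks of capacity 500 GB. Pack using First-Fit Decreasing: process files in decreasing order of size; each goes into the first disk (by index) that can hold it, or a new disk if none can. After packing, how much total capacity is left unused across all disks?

Sorted descending: 213, 194, 190, 186, 185, 185, 181, 176, 176.
213 GB → disk 1 (remaining 287 GB)
194 GB → disk 1 (remaining 93 GB)
190 GB → disk 2 (remaining 310 GB)
186 GB → disk 2 (remaining 124 GB)
185 GB → disk 3 (remaining 315 GB)
185 GB → disk 3 (remaining 130 GB)
181 GB → disk 4 (remaining 319 GB)
176 GB → disk 4 (remaining 143 GB)
176 GB → disk 5 (remaining 324 GB)
5 disks × 500 GB = 2500 GB; used 1686 GB; unused 814 GB.

814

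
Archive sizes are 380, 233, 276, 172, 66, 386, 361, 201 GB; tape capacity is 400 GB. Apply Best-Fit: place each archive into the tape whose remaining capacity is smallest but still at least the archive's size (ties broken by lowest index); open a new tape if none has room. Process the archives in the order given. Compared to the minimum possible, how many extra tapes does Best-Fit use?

Best-Fit: [380] [233] [276,66] [172,201] [386] [361] → 6 tapes.
Total size 2075 GB; any packing needs at least ⌈2075/400⌉ = 6 tapes.
So 6 is already optimal.

0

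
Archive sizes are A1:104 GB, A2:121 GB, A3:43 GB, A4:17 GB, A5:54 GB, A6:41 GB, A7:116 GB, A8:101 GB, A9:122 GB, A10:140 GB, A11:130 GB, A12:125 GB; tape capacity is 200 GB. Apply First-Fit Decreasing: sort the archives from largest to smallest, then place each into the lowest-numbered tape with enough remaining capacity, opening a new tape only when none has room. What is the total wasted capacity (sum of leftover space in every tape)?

Sorted descending: 140, 130, 125, 122, 121, 116, 104, 101, 54, 43, 41, 17.
Put 140 GB in tape 1; 60 GB remain.
Put 130 GB in tape 2; 70 GB remain.
Put 125 GB in tape 3; 75 GB remain.
Put 122 GB in tape 4; 78 GB remain.
Put 121 GB in tape 5; 79 GB remain.
Put 116 GB in tape 6; 84 GB remain.
Put 104 GB in tape 7; 96 GB remain.
Put 101 GB in tape 8; 99 GB remain.
Put 54 GB in tape 1; 6 GB remain.
Put 43 GB in tape 2; 27 GB remain.
Put 41 GB in tape 3; 34 GB remain.
Put 17 GB in tape 2; 10 GB remain.
8 tapes × 200 GB = 1600 GB; used 1114 GB; unused 486 GB.

486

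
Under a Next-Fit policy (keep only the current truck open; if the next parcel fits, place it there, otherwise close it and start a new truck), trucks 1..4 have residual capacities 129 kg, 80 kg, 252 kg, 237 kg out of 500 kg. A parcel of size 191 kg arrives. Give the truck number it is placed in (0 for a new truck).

4

Next-Fit only looks at truck 4, which has 237 kg free.
191 kg fits there.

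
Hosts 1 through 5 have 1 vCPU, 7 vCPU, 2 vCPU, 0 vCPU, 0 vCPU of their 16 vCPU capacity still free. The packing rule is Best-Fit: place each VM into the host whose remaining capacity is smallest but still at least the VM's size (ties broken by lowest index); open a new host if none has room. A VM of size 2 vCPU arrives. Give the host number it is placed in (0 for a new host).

3

Hosts with room: host 2 (7 vCPU), host 3 (2 vCPU).
Tightest fit is host 3 with 2 vCPU free.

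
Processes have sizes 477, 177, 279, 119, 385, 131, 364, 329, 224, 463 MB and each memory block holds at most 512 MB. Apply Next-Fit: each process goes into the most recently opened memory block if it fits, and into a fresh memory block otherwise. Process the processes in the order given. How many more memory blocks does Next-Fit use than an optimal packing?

Next-Fit: [477] [177,279] [119,385] [131,364] [329] [224] [463] → 7 memory blocks.
Total size 2948 MB; any packing needs at least ⌈2948/512⌉ = 6 memory blocks.
An optimal packing achieves that bound: [477] [463] [385,119] [364,131] [329,177] [279,224] → 6 memory blocks.
Excess: 7 − 6 = 1.

1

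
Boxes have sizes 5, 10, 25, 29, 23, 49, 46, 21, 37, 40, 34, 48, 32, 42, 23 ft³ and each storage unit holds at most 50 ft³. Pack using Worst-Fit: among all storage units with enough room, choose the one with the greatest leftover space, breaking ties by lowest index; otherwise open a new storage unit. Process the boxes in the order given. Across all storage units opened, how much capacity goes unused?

5 ft³ → storage unit 1 (remaining 45 ft³)
10 ft³ → storage unit 1 (remaining 35 ft³)
25 ft³ → storage unit 1 (remaining 10 ft³)
29 ft³ → storage unit 2 (remaining 21 ft³)
23 ft³ → storage unit 3 (remaining 27 ft³)
49 ft³ → storage unit 4 (remaining 1 ft³)
46 ft³ → storage unit 5 (remaining 4 ft³)
21 ft³ → storage unit 3 (remaining 6 ft³)
37 ft³ → storage unit 6 (remaining 13 ft³)
40 ft³ → storage unit 7 (remaining 10 ft³)
34 ft³ → storage unit 8 (remaining 16 ft³)
48 ft³ → storage unit 9 (remaining 2 ft³)
32 ft³ → storage unit 10 (remaining 18 ft³)
42 ft³ → storage unit 11 (remaining 8 ft³)
23 ft³ → storage unit 12 (remaining 27 ft³)
12 storage units × 50 ft³ = 600 ft³; used 464 ft³; unused 136 ft³.

136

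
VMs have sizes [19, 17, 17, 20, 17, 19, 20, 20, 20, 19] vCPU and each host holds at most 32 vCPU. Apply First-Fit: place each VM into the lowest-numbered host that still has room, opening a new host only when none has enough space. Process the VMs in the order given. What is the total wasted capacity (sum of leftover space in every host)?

132

host 1: place 19 vCPU, 13 vCPU left
host 2: place 17 vCPU, 15 vCPU left
host 3: place 17 vCPU, 15 vCPU left
host 4: place 20 vCPU, 12 vCPU left
host 5: place 17 vCPU, 15 vCPU left
host 6: place 19 vCPU, 13 vCPU left
host 7: place 20 vCPU, 12 vCPU left
host 8: place 20 vCPU, 12 vCPU left
host 9: place 20 vCPU, 12 vCPU left
host 10: place 19 vCPU, 13 vCPU left
10 hosts × 32 vCPU = 320 vCPU; used 188 vCPU; unused 132 vCPU.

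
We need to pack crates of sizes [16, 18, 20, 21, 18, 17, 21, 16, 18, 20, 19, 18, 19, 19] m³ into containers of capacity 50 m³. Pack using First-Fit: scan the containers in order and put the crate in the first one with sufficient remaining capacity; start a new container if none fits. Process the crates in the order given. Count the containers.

7

Put 16 m³ in container 1; 34 m³ remain.
Put 18 m³ in container 1; 16 m³ remain.
Put 20 m³ in container 2; 30 m³ remain.
Put 21 m³ in container 2; 9 m³ remain.
Put 18 m³ in container 3; 32 m³ remain.
Put 17 m³ in container 3; 15 m³ remain.
Put 21 m³ in container 4; 29 m³ remain.
Put 16 m³ in container 1; 0 m³ remain.
Put 18 m³ in container 4; 11 m³ remain.
Put 20 m³ in container 5; 30 m³ remain.
Put 19 m³ in container 5; 11 m³ remain.
Put 18 m³ in container 6; 32 m³ remain.
Put 19 m³ in container 6; 13 m³ remain.
Put 19 m³ in container 7; 31 m³ remain.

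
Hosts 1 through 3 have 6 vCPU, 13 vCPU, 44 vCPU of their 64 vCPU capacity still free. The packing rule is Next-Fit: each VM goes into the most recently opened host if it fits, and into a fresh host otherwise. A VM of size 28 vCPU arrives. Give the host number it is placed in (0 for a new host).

3

Next-Fit only looks at host 3, which has 44 vCPU free.
28 vCPU fits there.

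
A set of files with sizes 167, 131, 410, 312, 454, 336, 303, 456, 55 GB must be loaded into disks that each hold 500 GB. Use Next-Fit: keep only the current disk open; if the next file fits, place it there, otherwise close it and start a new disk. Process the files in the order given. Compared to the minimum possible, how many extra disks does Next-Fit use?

Next-Fit: [167,131] [410] [312] [454] [336] [303] [456] [55] → 8 disks.
Total size 2624 GB; any packing needs at least ⌈2624/500⌉ = 6 disks.
An optimal packing achieves that bound: [456] [454] [410,55] [336,131] [312,167] [303] → 6 disks.
Excess: 8 − 6 = 2.

2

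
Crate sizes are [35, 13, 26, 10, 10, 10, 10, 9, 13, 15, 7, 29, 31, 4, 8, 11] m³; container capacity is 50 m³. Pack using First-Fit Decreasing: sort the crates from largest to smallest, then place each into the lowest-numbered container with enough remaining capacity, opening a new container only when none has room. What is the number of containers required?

5

Sorted descending: 35, 31, 29, 26, 15, 13, 13, 11, 10, 10, 10, 10, 9, 8, 7, 4.
Put 35 m³ in container 1; 15 m³ remain.
Put 31 m³ in container 2; 19 m³ remain.
Put 29 m³ in container 3; 21 m³ remain.
Put 26 m³ in container 4; 24 m³ remain.
Put 15 m³ in container 1; 0 m³ remain.
Put 13 m³ in container 2; 6 m³ remain.
Put 13 m³ in container 3; 8 m³ remain.
Put 11 m³ in container 4; 13 m³ remain.
Put 10 m³ in container 4; 3 m³ remain.
Put 10 m³ in container 5; 40 m³ remain.
Put 10 m³ in container 5; 30 m³ remain.
Put 10 m³ in container 5; 20 m³ remain.
Put 9 m³ in container 5; 11 m³ remain.
Put 8 m³ in container 3; 0 m³ remain.
Put 7 m³ in container 5; 4 m³ remain.
Put 4 m³ in container 2; 2 m³ remain.
Final containers: [35,15] [31,13,4] [29,13,8] [26,11,10] [10,10,10,9,7].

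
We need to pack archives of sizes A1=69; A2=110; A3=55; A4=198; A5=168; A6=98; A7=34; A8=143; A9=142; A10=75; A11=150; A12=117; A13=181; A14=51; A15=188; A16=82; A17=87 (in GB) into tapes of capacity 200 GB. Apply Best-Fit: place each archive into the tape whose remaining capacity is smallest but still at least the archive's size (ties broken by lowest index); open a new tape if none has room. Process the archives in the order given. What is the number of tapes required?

tape 1: place A1 (69 GB), 131 GB left
tape 1: place A2 (110 GB), 21 GB left
tape 2: place A3 (55 GB), 145 GB left
tape 3: place A4 (198 GB), 2 GB left
tape 4: place A5 (168 GB), 32 GB left
tape 2: place A6 (98 GB), 47 GB left
tape 2: place A7 (34 GB), 13 GB left
tape 5: place A8 (143 GB), 57 GB left
tape 6: place A9 (142 GB), 58 GB left
tape 7: place A10 (75 GB), 125 GB left
tape 8: place A11 (150 GB), 50 GB left
tape 7: place A12 (117 GB), 8 GB left
tape 9: place A13 (181 GB), 19 GB left
tape 5: place A14 (51 GB), 6 GB left
tape 10: place A15 (188 GB), 12 GB left
tape 11: place A16 (82 GB), 118 GB left
tape 11: place A17 (87 GB), 31 GB left
Final tapes: [69,110] [55,98,34] [198] [168] [143,51] [142] [75,117] [150] [181] [188] [82,87].

11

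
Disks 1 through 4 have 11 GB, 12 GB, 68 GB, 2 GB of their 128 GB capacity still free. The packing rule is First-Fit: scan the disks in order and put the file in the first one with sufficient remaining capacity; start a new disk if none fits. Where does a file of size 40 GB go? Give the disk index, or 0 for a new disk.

3

Disks with room: disk 3 (68 GB).
The first with room is disk 3.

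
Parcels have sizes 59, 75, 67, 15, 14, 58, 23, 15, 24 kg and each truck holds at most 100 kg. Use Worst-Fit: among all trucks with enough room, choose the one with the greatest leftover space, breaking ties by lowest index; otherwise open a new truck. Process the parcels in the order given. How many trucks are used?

truck 1: place 59 kg, 41 kg left
truck 2: place 75 kg, 25 kg left
truck 3: place 67 kg, 33 kg left
truck 1: place 15 kg, 26 kg left
truck 3: place 14 kg, 19 kg left
truck 4: place 58 kg, 42 kg left
truck 4: place 23 kg, 19 kg left
truck 1: place 15 kg, 11 kg left
truck 2: place 24 kg, 1 kg left

4 trucks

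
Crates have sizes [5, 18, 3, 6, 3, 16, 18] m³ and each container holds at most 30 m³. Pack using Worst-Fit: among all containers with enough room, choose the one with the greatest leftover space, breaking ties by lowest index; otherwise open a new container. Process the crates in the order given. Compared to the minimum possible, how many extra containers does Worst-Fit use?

Worst-Fit: [5,18,3] [6,3,16] [18] → 3 containers.
Total size 69 m³; any packing needs at least ⌈69/30⌉ = 3 containers.
So 3 is already optimal.

0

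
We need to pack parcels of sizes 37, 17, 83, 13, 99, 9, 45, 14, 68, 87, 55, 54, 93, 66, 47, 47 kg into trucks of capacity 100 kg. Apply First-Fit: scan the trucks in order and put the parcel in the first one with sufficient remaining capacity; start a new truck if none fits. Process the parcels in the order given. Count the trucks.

truck 1: place 37 kg, 63 kg left
truck 1: place 17 kg, 46 kg left
truck 2: place 83 kg, 17 kg left
truck 1: place 13 kg, 33 kg left
truck 3: place 99 kg, 1 kg left
truck 1: place 9 kg, 24 kg left
truck 4: place 45 kg, 55 kg left
truck 1: place 14 kg, 10 kg left
truck 5: place 68 kg, 32 kg left
truck 6: place 87 kg, 13 kg left
truck 4: place 55 kg, 0 kg left
truck 7: place 54 kg, 46 kg left
truck 8: place 93 kg, 7 kg left
truck 9: place 66 kg, 34 kg left
truck 10: place 47 kg, 53 kg left
truck 10: place 47 kg, 6 kg left
Final trucks: [37,17,13,9,14] [83] [99] [45,55] [68] [87] [54] [93] [66] [47,47].

10 trucks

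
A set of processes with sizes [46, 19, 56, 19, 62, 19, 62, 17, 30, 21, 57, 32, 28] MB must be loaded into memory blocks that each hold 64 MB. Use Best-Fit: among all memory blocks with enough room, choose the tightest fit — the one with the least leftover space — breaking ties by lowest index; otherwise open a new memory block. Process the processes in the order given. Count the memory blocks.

46 MB → memory block 1 (remaining 18 MB)
19 MB → memory block 2 (remaining 45 MB)
56 MB → memory block 3 (remaining 8 MB)
19 MB → memory block 2 (remaining 26 MB)
62 MB → memory block 4 (remaining 2 MB)
19 MB → memory block 2 (remaining 7 MB)
62 MB → memory block 5 (remaining 2 MB)
17 MB → memory block 1 (remaining 1 MB)
30 MB → memory block 6 (remaining 34 MB)
21 MB → memory block 6 (remaining 13 MB)
57 MB → memory block 7 (remaining 7 MB)
32 MB → memory block 8 (remaining 32 MB)
28 MB → memory block 8 (remaining 4 MB)

8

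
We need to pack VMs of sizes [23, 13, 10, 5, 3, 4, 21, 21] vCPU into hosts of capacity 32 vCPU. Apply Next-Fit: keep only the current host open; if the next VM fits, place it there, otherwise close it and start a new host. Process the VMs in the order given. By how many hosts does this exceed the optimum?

0

Next-Fit: [23] [13,10,5,3] [4,21] [21] → 4 hosts.
Total size 100 vCPU; any packing needs at least ⌈100/32⌉ = 4 hosts.
So 4 is already optimal.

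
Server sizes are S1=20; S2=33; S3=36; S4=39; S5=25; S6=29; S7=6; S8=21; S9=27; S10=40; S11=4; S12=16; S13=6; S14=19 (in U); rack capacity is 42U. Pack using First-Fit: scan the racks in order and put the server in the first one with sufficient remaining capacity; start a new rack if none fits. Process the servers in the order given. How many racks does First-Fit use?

9

rack 1: place S1 (20U), 22U left
rack 2: place S2 (33U), 9U left
rack 3: place S3 (36U), 6U left
rack 4: place S4 (39U), 3U left
rack 5: place S5 (25U), 17U left
rack 6: place S6 (29U), 13U left
rack 1: place S7 (6U), 16U left
rack 7: place S8 (21U), 21U left
rack 8: place S9 (27U), 15U left
rack 9: place S10 (40U), 2U left
rack 1: place S11 (4U), 12U left
rack 5: place S12 (16U), 1U left
rack 1: place S13 (6U), 6U left
rack 7: place S14 (19U), 2U left
Final racks: [20,6,4,6] [33] [36] [39] [25,16] [29] [21,19] [27] [40].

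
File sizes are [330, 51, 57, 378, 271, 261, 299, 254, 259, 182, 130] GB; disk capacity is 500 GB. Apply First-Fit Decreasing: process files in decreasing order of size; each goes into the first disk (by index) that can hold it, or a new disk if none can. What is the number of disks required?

Sorted descending: 378, 330, 299, 271, 261, 259, 254, 182, 130, 57, 51.
disk 1: place 378 GB, 122 GB left
disk 2: place 330 GB, 170 GB left
disk 3: place 299 GB, 201 GB left
disk 4: place 271 GB, 229 GB left
disk 5: place 261 GB, 239 GB left
disk 6: place 259 GB, 241 GB left
disk 7: place 254 GB, 246 GB left
disk 3: place 182 GB, 19 GB left
disk 2: place 130 GB, 40 GB left
disk 1: place 57 GB, 65 GB left
disk 1: place 51 GB, 14 GB left
Final disks: [378,57,51] [330,130] [299,182] [271] [261] [259] [254].

7 disks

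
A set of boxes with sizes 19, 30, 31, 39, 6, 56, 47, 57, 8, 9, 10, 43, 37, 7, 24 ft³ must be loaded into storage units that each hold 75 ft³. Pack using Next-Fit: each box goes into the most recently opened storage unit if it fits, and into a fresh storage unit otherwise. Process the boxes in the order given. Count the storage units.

7 storage units

Put 19 ft³ in storage unit 1; 56 ft³ remain.
Put 30 ft³ in storage unit 1; 26 ft³ remain.
Put 31 ft³ in storage unit 2; 44 ft³ remain.
Put 39 ft³ in storage unit 2; 5 ft³ remain.
Put 6 ft³ in storage unit 3; 69 ft³ remain.
Put 56 ft³ in storage unit 3; 13 ft³ remain.
Put 47 ft³ in storage unit 4; 28 ft³ remain.
Put 57 ft³ in storage unit 5; 18 ft³ remain.
Put 8 ft³ in storage unit 5; 10 ft³ remain.
Put 9 ft³ in storage unit 5; 1 ft³ remain.
Put 10 ft³ in storage unit 6; 65 ft³ remain.
Put 43 ft³ in storage unit 6; 22 ft³ remain.
Put 37 ft³ in storage unit 7; 38 ft³ remain.
Put 7 ft³ in storage unit 7; 31 ft³ remain.
Put 24 ft³ in storage unit 7; 7 ft³ remain.
Final storage units: [19,30] [31,39] [6,56] [47] [57,8,9] [10,43] [37,7,24].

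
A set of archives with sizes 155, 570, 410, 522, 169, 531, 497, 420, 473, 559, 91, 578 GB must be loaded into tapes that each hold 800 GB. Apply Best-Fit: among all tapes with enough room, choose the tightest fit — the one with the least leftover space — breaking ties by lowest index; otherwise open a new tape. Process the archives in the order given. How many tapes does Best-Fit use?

tape 1: place 155 GB, 645 GB left
tape 1: place 570 GB, 75 GB left
tape 2: place 410 GB, 390 GB left
tape 3: place 522 GB, 278 GB left
tape 3: place 169 GB, 109 GB left
tape 4: place 531 GB, 269 GB left
tape 5: place 497 GB, 303 GB left
tape 6: place 420 GB, 380 GB left
tape 7: place 473 GB, 327 GB left
tape 8: place 559 GB, 241 GB left
tape 3: place 91 GB, 18 GB left
tape 9: place 578 GB, 222 GB left
Final tapes: [155,570] [410] [522,169,91] [531] [497] [420] [473] [559] [578].

9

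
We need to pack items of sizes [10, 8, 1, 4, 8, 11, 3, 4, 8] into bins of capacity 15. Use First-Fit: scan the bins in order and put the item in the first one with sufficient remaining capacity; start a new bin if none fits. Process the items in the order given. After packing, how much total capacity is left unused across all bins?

18

10 → bin 1 (remaining 5)
8 → bin 2 (remaining 7)
1 → bin 1 (remaining 4)
4 → bin 1 (remaining 0)
8 → bin 3 (remaining 7)
11 → bin 4 (remaining 4)
3 → bin 2 (remaining 4)
4 → bin 2 (remaining 0)
8 → bin 5 (remaining 7)
5 bins × 15 = 75; used 57; unused 18.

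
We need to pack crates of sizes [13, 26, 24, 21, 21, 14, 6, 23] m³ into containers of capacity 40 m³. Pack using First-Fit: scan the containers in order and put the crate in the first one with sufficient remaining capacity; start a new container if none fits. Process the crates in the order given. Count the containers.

5

container 1: place 13 m³, 27 m³ left
container 1: place 26 m³, 1 m³ left
container 2: place 24 m³, 16 m³ left
container 3: place 21 m³, 19 m³ left
container 4: place 21 m³, 19 m³ left
container 2: place 14 m³, 2 m³ left
container 3: place 6 m³, 13 m³ left
container 5: place 23 m³, 17 m³ left
Final containers: [13,26] [24,14] [21,6] [21] [23].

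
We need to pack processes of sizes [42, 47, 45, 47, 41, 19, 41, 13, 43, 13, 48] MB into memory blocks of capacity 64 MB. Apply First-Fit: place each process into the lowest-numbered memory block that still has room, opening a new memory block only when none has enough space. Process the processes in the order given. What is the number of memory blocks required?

8

42 MB → memory block 1 (remaining 22 MB)
47 MB → memory block 2 (remaining 17 MB)
45 MB → memory block 3 (remaining 19 MB)
47 MB → memory block 4 (remaining 17 MB)
41 MB → memory block 5 (remaining 23 MB)
19 MB → memory block 1 (remaining 3 MB)
41 MB → memory block 6 (remaining 23 MB)
13 MB → memory block 2 (remaining 4 MB)
43 MB → memory block 7 (remaining 21 MB)
13 MB → memory block 3 (remaining 6 MB)
48 MB → memory block 8 (remaining 16 MB)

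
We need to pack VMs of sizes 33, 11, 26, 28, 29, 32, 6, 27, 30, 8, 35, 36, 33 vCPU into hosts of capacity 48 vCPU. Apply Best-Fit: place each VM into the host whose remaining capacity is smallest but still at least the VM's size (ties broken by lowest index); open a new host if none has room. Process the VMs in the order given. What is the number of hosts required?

host 1: place 33 vCPU, 15 vCPU left
host 1: place 11 vCPU, 4 vCPU left
host 2: place 26 vCPU, 22 vCPU left
host 3: place 28 vCPU, 20 vCPU left
host 4: place 29 vCPU, 19 vCPU left
host 5: place 32 vCPU, 16 vCPU left
host 5: place 6 vCPU, 10 vCPU left
host 6: place 27 vCPU, 21 vCPU left
host 7: place 30 vCPU, 18 vCPU left
host 5: place 8 vCPU, 2 vCPU left
host 8: place 35 vCPU, 13 vCPU left
host 9: place 36 vCPU, 12 vCPU left
host 10: place 33 vCPU, 15 vCPU left

10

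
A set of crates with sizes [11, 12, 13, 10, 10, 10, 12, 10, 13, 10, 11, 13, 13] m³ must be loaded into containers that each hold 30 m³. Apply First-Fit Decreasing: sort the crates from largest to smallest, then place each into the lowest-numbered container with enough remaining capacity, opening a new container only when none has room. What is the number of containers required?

6

Sorted descending: 13, 13, 13, 13, 12, 12, 11, 11, 10, 10, 10, 10, 10.
13 m³ → container 1 (remaining 17 m³)
13 m³ → container 1 (remaining 4 m³)
13 m³ → container 2 (remaining 17 m³)
13 m³ → container 2 (remaining 4 m³)
12 m³ → container 3 (remaining 18 m³)
12 m³ → container 3 (remaining 6 m³)
11 m³ → container 4 (remaining 19 m³)
11 m³ → container 4 (remaining 8 m³)
10 m³ → container 5 (remaining 20 m³)
10 m³ → container 5 (remaining 10 m³)
10 m³ → container 5 (remaining 0 m³)
10 m³ → container 6 (remaining 20 m³)
10 m³ → container 6 (remaining 10 m³)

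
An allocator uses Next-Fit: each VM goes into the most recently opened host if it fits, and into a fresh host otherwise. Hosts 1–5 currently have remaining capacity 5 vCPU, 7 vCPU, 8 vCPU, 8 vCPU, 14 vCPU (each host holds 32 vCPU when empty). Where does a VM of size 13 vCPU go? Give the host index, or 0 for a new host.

Next-Fit only looks at host 5, which has 14 vCPU free.
13 vCPU fits there.

5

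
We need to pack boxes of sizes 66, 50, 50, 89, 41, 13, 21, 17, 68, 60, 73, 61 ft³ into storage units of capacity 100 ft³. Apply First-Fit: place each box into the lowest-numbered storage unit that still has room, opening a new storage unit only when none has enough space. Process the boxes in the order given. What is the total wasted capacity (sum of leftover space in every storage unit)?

191

storage unit 1: place 66 ft³, 34 ft³ left
storage unit 2: place 50 ft³, 50 ft³ left
storage unit 2: place 50 ft³, 0 ft³ left
storage unit 3: place 89 ft³, 11 ft³ left
storage unit 4: place 41 ft³, 59 ft³ left
storage unit 1: place 13 ft³, 21 ft³ left
storage unit 1: place 21 ft³, 0 ft³ left
storage unit 4: place 17 ft³, 42 ft³ left
storage unit 5: place 68 ft³, 32 ft³ left
storage unit 6: place 60 ft³, 40 ft³ left
storage unit 7: place 73 ft³, 27 ft³ left
storage unit 8: place 61 ft³, 39 ft³ left
8 storage units × 100 ft³ = 800 ft³; used 609 ft³; unused 191 ft³.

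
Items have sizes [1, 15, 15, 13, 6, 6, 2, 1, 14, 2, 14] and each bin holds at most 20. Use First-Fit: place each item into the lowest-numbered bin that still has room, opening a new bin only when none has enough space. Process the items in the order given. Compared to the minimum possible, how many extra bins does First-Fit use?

First-Fit: [1,15,2,1] [15,2] [13,6] [6,14] [14] → 5 bins.
Total size 89; any packing needs at least ⌈89/20⌉ = 5 bins.
So 5 is already optimal.

0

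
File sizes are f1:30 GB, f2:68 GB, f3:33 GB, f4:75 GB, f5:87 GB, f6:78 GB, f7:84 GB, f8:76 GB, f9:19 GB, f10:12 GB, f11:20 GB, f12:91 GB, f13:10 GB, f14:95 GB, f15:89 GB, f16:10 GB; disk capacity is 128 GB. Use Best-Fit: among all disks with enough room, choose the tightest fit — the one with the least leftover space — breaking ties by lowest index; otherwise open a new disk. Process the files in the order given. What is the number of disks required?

9

f1 (30 GB) → disk 1 (remaining 98 GB)
f2 (68 GB) → disk 1 (remaining 30 GB)
f3 (33 GB) → disk 2 (remaining 95 GB)
f4 (75 GB) → disk 2 (remaining 20 GB)
f5 (87 GB) → disk 3 (remaining 41 GB)
f6 (78 GB) → disk 4 (remaining 50 GB)
f7 (84 GB) → disk 5 (remaining 44 GB)
f8 (76 GB) → disk 6 (remaining 52 GB)
f9 (19 GB) → disk 2 (remaining 1 GB)
f10 (12 GB) → disk 1 (remaining 18 GB)
f11 (20 GB) → disk 3 (remaining 21 GB)
f12 (91 GB) → disk 7 (remaining 37 GB)
f13 (10 GB) → disk 1 (remaining 8 GB)
f14 (95 GB) → disk 8 (remaining 33 GB)
f15 (89 GB) → disk 9 (remaining 39 GB)
f16 (10 GB) → disk 3 (remaining 11 GB)
Final disks: [30,68,12,10] [33,75,19] [87,20,10] [78] [84] [76] [91] [95] [89].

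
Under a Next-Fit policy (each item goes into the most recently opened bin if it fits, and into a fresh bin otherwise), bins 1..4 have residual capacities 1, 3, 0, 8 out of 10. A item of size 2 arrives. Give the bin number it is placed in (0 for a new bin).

4

Next-Fit only looks at bin 4, which has 8 free.
2 fits there.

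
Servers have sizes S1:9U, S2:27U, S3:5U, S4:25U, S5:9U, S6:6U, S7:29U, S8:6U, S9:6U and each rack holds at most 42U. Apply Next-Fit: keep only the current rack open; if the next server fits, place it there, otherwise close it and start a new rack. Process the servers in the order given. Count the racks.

3

rack 1: place S1 (9U), 33U left
rack 1: place S2 (27U), 6U left
rack 1: place S3 (5U), 1U left
rack 2: place S4 (25U), 17U left
rack 2: place S5 (9U), 8U left
rack 2: place S6 (6U), 2U left
rack 3: place S7 (29U), 13U left
rack 3: place S8 (6U), 7U left
rack 3: place S9 (6U), 1U left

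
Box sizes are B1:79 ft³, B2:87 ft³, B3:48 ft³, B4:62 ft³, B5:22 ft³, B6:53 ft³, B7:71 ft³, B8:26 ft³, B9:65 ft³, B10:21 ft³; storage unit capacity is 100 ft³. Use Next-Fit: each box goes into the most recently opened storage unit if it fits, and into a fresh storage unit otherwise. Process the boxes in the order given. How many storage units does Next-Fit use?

Put B1 (79 ft³) in storage unit 1; 21 ft³ remain.
Put B2 (87 ft³) in storage unit 2; 13 ft³ remain.
Put B3 (48 ft³) in storage unit 3; 52 ft³ remain.
Put B4 (62 ft³) in storage unit 4; 38 ft³ remain.
Put B5 (22 ft³) in storage unit 4; 16 ft³ remain.
Put B6 (53 ft³) in storage unit 5; 47 ft³ remain.
Put B7 (71 ft³) in storage unit 6; 29 ft³ remain.
Put B8 (26 ft³) in storage unit 6; 3 ft³ remain.
Put B9 (65 ft³) in storage unit 7; 35 ft³ remain.
Put B10 (21 ft³) in storage unit 7; 14 ft³ remain.

7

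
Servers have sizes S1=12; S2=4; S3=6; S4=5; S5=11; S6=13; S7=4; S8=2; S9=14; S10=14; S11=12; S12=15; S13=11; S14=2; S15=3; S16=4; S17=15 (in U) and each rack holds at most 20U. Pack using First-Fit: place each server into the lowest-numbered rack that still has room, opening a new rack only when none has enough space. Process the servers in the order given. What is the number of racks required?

10

rack 1: place S1 (12U), 8U left
rack 1: place S2 (4U), 4U left
rack 2: place S3 (6U), 14U left
rack 2: place S4 (5U), 9U left
rack 3: place S5 (11U), 9U left
rack 4: place S6 (13U), 7U left
rack 1: place S7 (4U), 0U left
rack 2: place S8 (2U), 7U left
rack 5: place S9 (14U), 6U left
rack 6: place S10 (14U), 6U left
rack 7: place S11 (12U), 8U left
rack 8: place S12 (15U), 5U left
rack 9: place S13 (11U), 9U left
rack 2: place S14 (2U), 5U left
rack 2: place S15 (3U), 2U left
rack 3: place S16 (4U), 5U left
rack 10: place S17 (15U), 5U left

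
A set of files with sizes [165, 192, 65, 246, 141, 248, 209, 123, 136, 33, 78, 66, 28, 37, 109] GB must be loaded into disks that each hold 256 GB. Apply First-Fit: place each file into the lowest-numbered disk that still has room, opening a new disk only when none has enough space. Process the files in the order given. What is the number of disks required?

165 GB → disk 1 (remaining 91 GB)
192 GB → disk 2 (remaining 64 GB)
65 GB → disk 1 (remaining 26 GB)
246 GB → disk 3 (remaining 10 GB)
141 GB → disk 4 (remaining 115 GB)
248 GB → disk 5 (remaining 8 GB)
209 GB → disk 6 (remaining 47 GB)
123 GB → disk 7 (remaining 133 GB)
136 GB → disk 8 (remaining 120 GB)
33 GB → disk 2 (remaining 31 GB)
78 GB → disk 4 (remaining 37 GB)
66 GB → disk 7 (remaining 67 GB)
28 GB → disk 2 (remaining 3 GB)
37 GB → disk 4 (remaining 0 GB)
109 GB → disk 8 (remaining 11 GB)
Final disks: [165,65] [192,33,28] [246] [141,78,37] [248] [209] [123,66] [136,109].

8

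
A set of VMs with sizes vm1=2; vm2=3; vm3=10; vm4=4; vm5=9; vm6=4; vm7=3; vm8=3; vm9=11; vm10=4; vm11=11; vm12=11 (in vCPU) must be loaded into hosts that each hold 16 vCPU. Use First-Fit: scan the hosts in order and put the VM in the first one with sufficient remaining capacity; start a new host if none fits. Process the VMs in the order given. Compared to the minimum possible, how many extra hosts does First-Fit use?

1

First-Fit: [2,3,10] [4,9,3] [4,3,4] [11] [11] [11] → 6 hosts.
Total size 75 vCPU; any packing needs at least ⌈75/16⌉ = 5 hosts.
An optimal packing achieves that bound: [11,4] [11,4] [11,4] [10,3,3] [9,3,2] → 5 hosts.
Excess: 6 − 5 = 1.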